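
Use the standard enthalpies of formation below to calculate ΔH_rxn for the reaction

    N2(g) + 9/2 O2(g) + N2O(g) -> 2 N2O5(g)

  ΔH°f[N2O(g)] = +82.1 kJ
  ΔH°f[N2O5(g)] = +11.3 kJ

ΔH°rxn = Σ nΔHf°(products) − Σ nΔHf°(reactants).
Products: 2·(+11.3) = +22.6
Reactants: 1·(+0.0) + 9/2·(+0.0) + 1·(+82.1) = +82.1
ΔH_rxn = (+22.6) − (+82.1) = -59.5 kJ

ΔH_rxn = -59.5 kJ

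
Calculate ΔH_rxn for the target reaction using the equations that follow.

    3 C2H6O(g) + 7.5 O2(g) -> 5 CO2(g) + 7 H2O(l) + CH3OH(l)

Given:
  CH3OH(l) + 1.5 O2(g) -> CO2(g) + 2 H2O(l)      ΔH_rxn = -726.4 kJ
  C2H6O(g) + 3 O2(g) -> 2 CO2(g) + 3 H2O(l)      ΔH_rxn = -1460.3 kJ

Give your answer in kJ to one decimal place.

ΔH_rxn = -3654.5 kJ

equation 1 reversed: +726.4 kJ
equation 2 × 3: (3)·(-1460.3) = -4380.9 kJ
Combining the equations, ΔH_rxn = (-1)·(-726.4) + (3)·(-1460.3) = -3654.5 kJ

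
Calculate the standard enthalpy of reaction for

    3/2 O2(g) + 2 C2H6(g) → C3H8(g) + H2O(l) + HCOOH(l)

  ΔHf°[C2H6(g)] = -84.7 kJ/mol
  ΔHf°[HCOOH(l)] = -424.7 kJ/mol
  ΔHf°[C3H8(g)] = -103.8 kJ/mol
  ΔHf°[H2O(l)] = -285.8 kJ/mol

ΔHrxn = -644.9 kJ/mol

ΔH°rxn = Σ nΔHf°(products) − Σ nΔHf°(reactants).
Products: 1·(-103.8) + 1·(-285.8) + 1·(-424.7) = -814.3
Reactants: 3/2·(+0.0) + 2·(-84.7) = -169.4
ΔHrxn = (-814.3) − (-169.4) = -644.9 kJ/mol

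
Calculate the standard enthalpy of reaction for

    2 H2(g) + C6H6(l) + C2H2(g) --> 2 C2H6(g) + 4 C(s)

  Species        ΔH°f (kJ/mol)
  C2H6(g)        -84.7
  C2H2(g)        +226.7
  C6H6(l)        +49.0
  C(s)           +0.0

ΔH_rxn = -445.1 kJ/mol

Products: 2·(-84.7) + 4·(+0.0) = -169.4
Reactants: 2·(+0.0) + 1·(+49.0) + 1·(+226.7) = +275.7
ΔH_rxn = (-169.4) − (+275.7) = -445.1 kJ/mol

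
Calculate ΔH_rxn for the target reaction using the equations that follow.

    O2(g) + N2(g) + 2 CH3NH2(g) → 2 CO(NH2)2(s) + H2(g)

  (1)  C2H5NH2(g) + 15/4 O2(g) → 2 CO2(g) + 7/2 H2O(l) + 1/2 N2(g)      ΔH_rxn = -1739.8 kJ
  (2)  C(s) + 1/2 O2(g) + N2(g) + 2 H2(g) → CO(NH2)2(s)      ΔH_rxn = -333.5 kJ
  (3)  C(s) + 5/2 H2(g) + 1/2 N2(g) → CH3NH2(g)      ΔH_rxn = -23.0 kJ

(1): not needed (H2O(l) appears nowhere else).
(2) × 2 (×2 to match 2 CO(NH2)2(s) in the target): (2)·(-333.5) = -667.0 kJ
(3) reversed and × 2 (CH3NH2(g) must end up as a reactant; scale by 2 for the 2 CH3NH2(g)): (-2)·(-23.0) = +46.0 kJ
By Hess's law, ΔH_rxn = (-667.0) + (+46.0) = -621.0 kJ

ΔH_rxn = -621.0 kJ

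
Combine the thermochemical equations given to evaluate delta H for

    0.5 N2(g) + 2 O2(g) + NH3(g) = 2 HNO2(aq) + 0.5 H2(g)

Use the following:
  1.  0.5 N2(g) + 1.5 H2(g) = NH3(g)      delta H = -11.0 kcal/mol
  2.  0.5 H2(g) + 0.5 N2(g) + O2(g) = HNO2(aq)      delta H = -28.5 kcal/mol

eq. 1 reversed (reverse to put NH3(g) on the reactant side): +11.0 kcal/mol
eq. 2 × 2 (×2 to match 2 HNO2(aq) in the target): (2)·(-28.5) = -57.0 kcal/mol
Summing the manipulated equations, delta H = (+11.0) + (-57.0) = -46.0 kcal/mol

delta H = -46.0 kcal/mol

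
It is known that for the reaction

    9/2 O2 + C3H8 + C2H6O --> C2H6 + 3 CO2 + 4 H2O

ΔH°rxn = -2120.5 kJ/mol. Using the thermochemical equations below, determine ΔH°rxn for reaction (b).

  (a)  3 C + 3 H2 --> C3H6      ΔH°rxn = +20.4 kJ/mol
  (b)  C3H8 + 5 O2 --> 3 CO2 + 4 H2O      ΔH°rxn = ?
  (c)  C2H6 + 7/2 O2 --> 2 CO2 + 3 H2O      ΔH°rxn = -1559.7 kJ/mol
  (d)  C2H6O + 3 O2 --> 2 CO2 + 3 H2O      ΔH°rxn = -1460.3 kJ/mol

(a): not needed.
(b) as written: contributes x
(c) reversed: +1559.7 kJ/mol
(d) as written: -1460.3 kJ/mol
-2120.5 = (+1559.7) + (-1460.3) + x
x = (-2120.5 − (+99.4)) / (1) = -2219.9 kJ/mol

ΔH°rxn = -2219.9 kJ/mol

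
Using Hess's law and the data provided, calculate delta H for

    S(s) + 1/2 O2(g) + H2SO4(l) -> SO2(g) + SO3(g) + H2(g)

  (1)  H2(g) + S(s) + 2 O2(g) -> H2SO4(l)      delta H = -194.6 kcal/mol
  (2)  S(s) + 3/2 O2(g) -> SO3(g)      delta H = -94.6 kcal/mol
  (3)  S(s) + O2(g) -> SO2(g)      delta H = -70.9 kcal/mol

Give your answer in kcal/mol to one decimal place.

(1) reversed: +194.6 kcal/mol
(2) as written: -94.6 kcal/mol
(3) as written: -70.9 kcal/mol
Since enthalpy is a state function, delta H = (+194.6) + (-94.6) + (-70.9) = 29.1 kcal/mol

delta H = 29.1 kcal/mol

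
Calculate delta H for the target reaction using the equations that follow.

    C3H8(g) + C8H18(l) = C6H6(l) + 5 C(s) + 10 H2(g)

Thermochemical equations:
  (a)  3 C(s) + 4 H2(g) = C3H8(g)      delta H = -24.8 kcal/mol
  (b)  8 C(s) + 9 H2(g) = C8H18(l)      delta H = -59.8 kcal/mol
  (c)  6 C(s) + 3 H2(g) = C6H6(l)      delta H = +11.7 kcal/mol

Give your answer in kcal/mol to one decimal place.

delta H = 96.3 kcal/mol

(a) reversed: +24.8 kcal/mol
(b) reversed: +59.8 kcal/mol
(c) as written: +11.7 kcal/mol
Combining the equations, delta H = (+24.8) + (+59.8) + (+11.7) = 96.3 kcal/mol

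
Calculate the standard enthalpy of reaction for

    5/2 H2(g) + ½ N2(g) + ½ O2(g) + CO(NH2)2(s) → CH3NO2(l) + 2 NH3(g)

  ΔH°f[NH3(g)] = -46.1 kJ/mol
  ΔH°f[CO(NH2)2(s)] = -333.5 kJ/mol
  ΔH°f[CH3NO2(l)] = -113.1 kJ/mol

Products: 1·(-113.1) + 2·(-46.1) = -205.3
Reactants: 5/2·(+0.0) + 1/2·(+0.0) + 1/2·(+0.0) + 1·(-333.5) = -333.5
ΔHrxn = (-205.3) − (-333.5) = 128.2 kJ/mol

ΔHrxn = 128.2 kJ/mol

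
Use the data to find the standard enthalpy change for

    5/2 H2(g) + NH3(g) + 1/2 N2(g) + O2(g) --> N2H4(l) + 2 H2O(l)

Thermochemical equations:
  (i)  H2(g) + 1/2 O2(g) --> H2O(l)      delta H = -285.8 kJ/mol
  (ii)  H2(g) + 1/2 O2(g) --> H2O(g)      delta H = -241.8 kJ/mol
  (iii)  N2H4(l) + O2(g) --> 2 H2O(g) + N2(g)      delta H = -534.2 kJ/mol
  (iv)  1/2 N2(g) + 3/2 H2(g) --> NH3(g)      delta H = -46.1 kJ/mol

(i) × 2 (×2 to match 2 H2O(l) in the target): (2)·(-285.8) = -571.6 kJ/mol
(ii) × 2: (2)·(-241.8) = -483.6 kJ/mol
(iii) reversed (reverse to put N2H4(l) on the product side): +534.2 kJ/mol
(iv) reversed (reverse to put NH3(g) on the reactant side): +46.1 kJ/mol
delta H = (-571.6) + (-483.6) + (+534.2) + (+46.1) = -474.9 kJ/mol

delta H = -474.9 kJ/mol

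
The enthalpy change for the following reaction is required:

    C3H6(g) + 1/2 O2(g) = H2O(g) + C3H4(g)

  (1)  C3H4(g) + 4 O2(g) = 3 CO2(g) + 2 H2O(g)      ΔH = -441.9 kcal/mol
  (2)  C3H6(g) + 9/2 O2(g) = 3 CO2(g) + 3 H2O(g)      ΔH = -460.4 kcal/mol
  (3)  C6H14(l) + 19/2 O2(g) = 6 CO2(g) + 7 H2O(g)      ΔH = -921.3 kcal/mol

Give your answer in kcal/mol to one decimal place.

ΔH = -18.5 kcal/mol

(1) reversed: +441.9 kcal/mol
(2) as written: -460.4 kcal/mol
(3): not needed.
ΔH = (+441.9) + (-460.4) = -18.5 kcal/mol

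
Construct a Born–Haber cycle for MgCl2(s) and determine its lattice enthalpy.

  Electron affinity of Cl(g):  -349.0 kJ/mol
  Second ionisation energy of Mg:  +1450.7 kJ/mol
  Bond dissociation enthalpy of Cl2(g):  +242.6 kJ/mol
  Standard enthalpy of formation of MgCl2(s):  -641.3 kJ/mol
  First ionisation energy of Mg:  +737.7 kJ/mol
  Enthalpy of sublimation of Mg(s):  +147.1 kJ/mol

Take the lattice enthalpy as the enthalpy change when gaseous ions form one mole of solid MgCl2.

ΔHf° = 1·ΔHsub + 1·(ΣIE) + 1·D(Cl2) + 2·EA + U
-641.3 = 1·(+147.1) + 1·(+2188.4) + 1·(+242.6) + 2·(-349.0) + U
U = -641.3 − (+1880.1) = -2521.4 kJ/mol

U = -2521.4 kJ/mol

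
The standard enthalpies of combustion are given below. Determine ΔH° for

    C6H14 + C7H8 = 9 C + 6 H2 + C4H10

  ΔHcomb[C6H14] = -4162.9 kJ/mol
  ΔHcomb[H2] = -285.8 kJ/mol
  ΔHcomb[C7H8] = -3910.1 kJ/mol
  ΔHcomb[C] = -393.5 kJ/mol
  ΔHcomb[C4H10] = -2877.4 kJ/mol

ΔH° = 60.7 kJ/mol

Using ΔH = Σ nΔHc°(reactants) − Σ nΔHc°(products):
= [1·(-4162.9) + 1·(-3910.1)] − [9·(-393.5) + 6·(-285.8) + 1·(-2877.4)]
= 60.7 kJ/mol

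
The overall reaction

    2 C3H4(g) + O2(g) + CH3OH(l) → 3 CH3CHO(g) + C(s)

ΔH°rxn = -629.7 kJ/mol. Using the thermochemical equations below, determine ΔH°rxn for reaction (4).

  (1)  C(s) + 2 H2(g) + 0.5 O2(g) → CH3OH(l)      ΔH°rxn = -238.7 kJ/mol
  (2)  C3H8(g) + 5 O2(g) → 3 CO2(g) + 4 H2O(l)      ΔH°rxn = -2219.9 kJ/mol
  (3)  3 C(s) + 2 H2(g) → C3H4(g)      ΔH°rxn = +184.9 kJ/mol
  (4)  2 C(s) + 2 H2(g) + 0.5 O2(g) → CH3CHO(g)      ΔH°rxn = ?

ΔH°rxn = -166.2 kJ/mol

(1) reversed: +238.7 kJ/mol
(2): not needed.
(3) reversed and × 2: (-2)·(+184.9) = -369.8 kJ/mol
(4) × 3: contributes 3·x
-629.7 = (+238.7) + (-369.8) + 3·x
x = (-629.7 − (-131.1)) / (3) = -166.2 kJ/mol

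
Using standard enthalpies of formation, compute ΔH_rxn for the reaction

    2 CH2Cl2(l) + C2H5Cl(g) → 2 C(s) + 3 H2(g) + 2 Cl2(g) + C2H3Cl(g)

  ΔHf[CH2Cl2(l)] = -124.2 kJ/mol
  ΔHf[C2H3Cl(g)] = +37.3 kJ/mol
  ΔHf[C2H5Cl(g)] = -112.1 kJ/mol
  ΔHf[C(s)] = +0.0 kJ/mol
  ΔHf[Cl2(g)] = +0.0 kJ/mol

ΔH_rxn = 397.8 kJ/mol

ΔH°rxn = Σ nΔHf°(products) − Σ nΔHf°(reactants).
Products: 2·(+0.0) + 3·(+0.0) + 2·(+0.0) + 1·(+37.3) = +37.3
Reactants: 2·(-124.2) + 1·(-112.1) = -360.5
ΔH_rxn = (+37.3) − (-360.5) = 397.8 kJ/mol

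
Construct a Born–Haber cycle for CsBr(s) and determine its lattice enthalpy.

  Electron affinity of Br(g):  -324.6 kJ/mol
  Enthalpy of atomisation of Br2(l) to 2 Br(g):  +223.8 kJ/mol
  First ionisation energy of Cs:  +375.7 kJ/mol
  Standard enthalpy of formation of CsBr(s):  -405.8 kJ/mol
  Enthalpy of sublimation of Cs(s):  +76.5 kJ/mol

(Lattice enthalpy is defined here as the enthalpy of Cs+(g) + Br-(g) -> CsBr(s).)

ΔHf° = 1·ΔHsub + 1·(ΣIE) + 1/2·D(Br2) + 1·EA + U
-405.8 = 1·(+76.5) + 1·(+375.7) + 1/2·(+223.8) + 1·(-324.6) + U
U = -405.8 − (+239.5) = -645.3 kJ/mol

U = -645.3 kJ/mol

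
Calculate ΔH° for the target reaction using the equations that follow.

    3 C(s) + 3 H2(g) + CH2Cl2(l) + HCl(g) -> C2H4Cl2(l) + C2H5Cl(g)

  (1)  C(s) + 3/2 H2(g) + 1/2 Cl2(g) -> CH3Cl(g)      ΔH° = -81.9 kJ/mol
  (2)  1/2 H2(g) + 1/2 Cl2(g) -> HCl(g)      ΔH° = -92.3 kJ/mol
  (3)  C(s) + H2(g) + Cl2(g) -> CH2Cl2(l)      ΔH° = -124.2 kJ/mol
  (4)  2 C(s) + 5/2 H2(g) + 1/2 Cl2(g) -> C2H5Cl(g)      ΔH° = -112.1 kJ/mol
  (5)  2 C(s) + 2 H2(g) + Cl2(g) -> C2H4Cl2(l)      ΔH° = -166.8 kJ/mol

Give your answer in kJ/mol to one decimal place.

(1): not needed.
(2) reversed: +92.3 kJ/mol
(3) reversed: +124.2 kJ/mol
(4) as written: -112.1 kJ/mol
(5) as written: -166.8 kJ/mol
ΔH° = (+92.3) + (+124.2) + (-112.1) + (-166.8) = -62.4 kJ/mol

ΔH° = -62.4 kJ/mol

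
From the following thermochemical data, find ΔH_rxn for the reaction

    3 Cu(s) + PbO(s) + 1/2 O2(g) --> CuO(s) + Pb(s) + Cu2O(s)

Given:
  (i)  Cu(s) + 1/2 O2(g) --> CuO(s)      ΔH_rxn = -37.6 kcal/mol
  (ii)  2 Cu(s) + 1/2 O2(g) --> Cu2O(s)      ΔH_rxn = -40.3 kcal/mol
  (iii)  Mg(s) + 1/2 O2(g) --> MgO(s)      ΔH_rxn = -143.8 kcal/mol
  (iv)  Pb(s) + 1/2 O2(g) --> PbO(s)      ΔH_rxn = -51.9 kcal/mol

ΔH_rxn = -26.0 kcal/mol

(i) as written (CuO(s) already on the product side): -37.6 kcal/mol
(ii) as written (Cu2O(s) already on the product side): -40.3 kcal/mol
(iii): not needed (Mg(s) appears nowhere else).
(iv) reversed (reverse to put PbO(s) on the reactant side): +51.9 kcal/mol
Combining the equations, ΔH_rxn = (-37.6) + (-40.3) + (+51.9) = -26.0 kcal/mol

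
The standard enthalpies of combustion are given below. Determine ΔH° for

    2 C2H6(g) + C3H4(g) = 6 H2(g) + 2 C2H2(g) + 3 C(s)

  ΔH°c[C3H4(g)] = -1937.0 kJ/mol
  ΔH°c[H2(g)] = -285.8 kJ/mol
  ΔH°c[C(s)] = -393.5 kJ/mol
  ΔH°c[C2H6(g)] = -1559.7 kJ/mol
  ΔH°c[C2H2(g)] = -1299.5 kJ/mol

Using ΔH = Σ nΔHc°(reactants) − Σ nΔHc°(products):
= [2·(-1559.7) + 1·(-1937.0)] − [6·(-285.8) + 2·(-1299.5) + 3·(-393.5)]
= 437.9 kJ/mol

ΔH° = 437.9 kJ/mol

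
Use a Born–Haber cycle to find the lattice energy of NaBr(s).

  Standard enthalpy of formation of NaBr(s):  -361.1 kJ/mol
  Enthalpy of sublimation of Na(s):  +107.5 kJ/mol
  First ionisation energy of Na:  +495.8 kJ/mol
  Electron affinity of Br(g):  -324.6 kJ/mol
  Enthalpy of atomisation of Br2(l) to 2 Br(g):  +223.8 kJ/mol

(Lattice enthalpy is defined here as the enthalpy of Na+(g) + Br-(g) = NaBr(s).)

U = -751.7 kJ/mol

ΔHf° = 1·ΔHsub + 1·(ΣIE) + 1/2·D(Br2) + 1·EA + U
-361.1 = 1·(+107.5) + 1·(+495.8) + 1/2·(+223.8) + 1·(-324.6) + U
U = -361.1 − (+390.6) = -751.7 kJ/mol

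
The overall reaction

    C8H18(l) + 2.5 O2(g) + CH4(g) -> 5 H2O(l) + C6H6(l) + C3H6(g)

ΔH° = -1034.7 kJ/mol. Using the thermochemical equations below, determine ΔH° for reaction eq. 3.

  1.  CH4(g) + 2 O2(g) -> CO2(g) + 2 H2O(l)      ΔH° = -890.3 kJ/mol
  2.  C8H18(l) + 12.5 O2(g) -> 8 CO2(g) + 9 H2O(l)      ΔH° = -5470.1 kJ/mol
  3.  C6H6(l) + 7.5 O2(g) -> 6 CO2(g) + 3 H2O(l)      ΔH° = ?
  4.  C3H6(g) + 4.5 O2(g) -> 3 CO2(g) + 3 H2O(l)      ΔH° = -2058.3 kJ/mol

eq. 1 as written: -890.3 kJ/mol
eq. 2 as written: -5470.1 kJ/mol
eq. 3 reversed: contributes −x
eq. 4 reversed: +2058.3 kJ/mol
-1034.7 = (-890.3) + (-5470.1) + (+2058.3) − x
x = (-1034.7 − (-4302.1)) / (-1) = -3267.4 kJ/mol

ΔH° = -3267.4 kJ/mol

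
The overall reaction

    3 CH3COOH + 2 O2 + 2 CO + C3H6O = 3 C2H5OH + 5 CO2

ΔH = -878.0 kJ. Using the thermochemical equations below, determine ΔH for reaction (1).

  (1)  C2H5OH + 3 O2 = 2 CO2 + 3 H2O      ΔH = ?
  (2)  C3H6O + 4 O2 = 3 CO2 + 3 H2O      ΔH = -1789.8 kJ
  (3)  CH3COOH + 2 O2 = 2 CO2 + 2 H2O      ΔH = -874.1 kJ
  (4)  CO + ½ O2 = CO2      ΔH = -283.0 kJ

(1) reversed and × 3: contributes −3·x
(2) as written: -1789.8 kJ
(3) × 3: (3)·(-874.1) = -2622.3 kJ
(4) × 2: (2)·(-283.0) = -566.0 kJ
-878.0 = (-1789.8) + (-2622.3) + (-566.0) − 3·x
x = (-878.0 − (-4978.1)) / (-3) = -1366.7 kJ

ΔH = -1366.7 kJ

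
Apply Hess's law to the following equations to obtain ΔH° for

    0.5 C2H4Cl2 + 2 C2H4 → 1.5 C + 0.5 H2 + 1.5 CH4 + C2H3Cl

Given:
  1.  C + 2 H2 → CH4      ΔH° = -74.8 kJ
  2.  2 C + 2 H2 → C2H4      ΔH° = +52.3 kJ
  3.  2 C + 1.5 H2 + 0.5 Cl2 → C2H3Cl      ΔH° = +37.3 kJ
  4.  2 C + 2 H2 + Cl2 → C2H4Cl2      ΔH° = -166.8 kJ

eq. 1 × 3/2 (×3/2 to match 3/2 CH4 in the target): (3/2)·(-74.8) = -112.2 kJ
eq. 2 reversed and × 2 (C2H4 must end up as a reactant; ×2 to match 2 C2H4 in the target): (-2)·(+52.3) = -104.6 kJ
eq. 3 as written (C2H3Cl already on the product side): +37.3 kJ
eq. 4 reversed and × 1/2 (C2H4Cl2 must end up as a reactant; ×1/2 to match 1/2 C2H4Cl2 in the target): (-1/2)·(-166.8) = +83.4 kJ
ΔH° = (-112.2) + (-104.6) + (+37.3) + (+83.4) = -96.1 kJ

ΔH° = -96.1 kJ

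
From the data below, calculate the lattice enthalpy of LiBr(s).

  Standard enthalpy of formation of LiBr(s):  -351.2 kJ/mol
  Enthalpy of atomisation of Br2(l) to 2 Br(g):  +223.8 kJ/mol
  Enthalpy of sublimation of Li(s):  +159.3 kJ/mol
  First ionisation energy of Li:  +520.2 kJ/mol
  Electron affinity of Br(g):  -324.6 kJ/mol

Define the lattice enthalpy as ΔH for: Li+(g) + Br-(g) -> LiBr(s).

ΔHf° = 1·ΔHsub + 1·(ΣIE) + 1/2·D(Br2) + 1·EA + U
-351.2 = 1·(+159.3) + 1·(+520.2) + 1/2·(+223.8) + 1·(-324.6) + U
U = -351.2 − (+466.8) = -818.0 kJ/mol

U = -818.0 kJ/mol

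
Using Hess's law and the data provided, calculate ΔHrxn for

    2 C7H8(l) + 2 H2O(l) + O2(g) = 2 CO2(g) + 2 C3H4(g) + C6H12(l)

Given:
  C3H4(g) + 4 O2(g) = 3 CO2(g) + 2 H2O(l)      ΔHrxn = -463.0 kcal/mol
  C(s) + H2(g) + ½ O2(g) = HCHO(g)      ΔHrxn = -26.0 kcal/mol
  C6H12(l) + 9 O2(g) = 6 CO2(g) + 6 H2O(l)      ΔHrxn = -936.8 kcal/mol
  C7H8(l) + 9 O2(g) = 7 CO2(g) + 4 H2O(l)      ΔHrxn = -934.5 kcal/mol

ΔHrxn = -6.2 kcal/mol

equation 1 reversed and × 2: (-2)·(-463.0) = +926.0 kcal/mol
equation 2: not needed.
equation 3 reversed: +936.8 kcal/mol
equation 4 × 2: (2)·(-934.5) = -1869.0 kcal/mol
ΔHrxn = (-2)·(-463.0) + (-1)·(-936.8) + (2)·(-934.5) = -6.2 kcal/mol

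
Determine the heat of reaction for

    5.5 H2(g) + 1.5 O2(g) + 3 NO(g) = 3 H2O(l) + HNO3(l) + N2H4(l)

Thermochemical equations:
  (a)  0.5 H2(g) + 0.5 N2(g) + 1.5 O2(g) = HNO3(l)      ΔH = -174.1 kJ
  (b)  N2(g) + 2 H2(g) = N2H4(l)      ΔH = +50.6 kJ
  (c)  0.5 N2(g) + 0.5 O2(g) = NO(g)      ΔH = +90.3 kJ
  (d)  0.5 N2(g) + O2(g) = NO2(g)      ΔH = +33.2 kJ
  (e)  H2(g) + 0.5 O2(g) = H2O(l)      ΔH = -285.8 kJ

ΔH = -1251.8 kJ

(a) as written: -174.1 kJ
(b) as written: +50.6 kJ
(c) reversed and × 3: (-3)·(+90.3) = -270.9 kJ
(d): not needed.
(e) × 3: (3)·(-285.8) = -857.4 kJ
Combining the equations, ΔH = (-174.1) + (+50.6) + (-270.9) + (-857.4) = -1251.8 kJ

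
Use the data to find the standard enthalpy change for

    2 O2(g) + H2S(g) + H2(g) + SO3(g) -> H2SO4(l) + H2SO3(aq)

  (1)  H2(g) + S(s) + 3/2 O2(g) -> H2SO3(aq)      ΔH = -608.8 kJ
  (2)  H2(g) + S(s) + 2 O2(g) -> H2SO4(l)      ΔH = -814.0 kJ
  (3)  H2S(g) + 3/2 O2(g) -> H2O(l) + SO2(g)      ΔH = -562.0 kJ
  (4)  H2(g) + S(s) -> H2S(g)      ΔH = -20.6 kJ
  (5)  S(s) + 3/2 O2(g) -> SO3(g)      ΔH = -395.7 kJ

(1) as written (H2SO3(aq) already on the product side): -608.8 kJ
(2) as written (H2SO4(l) already on the product side): -814.0 kJ
(3): not needed (SO2(g) appears nowhere else).
(4) reversed: +20.6 kJ
(5) reversed (SO3(g) must end up as a reactant): +395.7 kJ
Summing the manipulated equations, ΔH = (1)·(-608.8) + (1)·(-814.0) + (-1)·(-20.6) + (-1)·(-395.7) = -1006.5 kJ

ΔH = -1006.5 kJ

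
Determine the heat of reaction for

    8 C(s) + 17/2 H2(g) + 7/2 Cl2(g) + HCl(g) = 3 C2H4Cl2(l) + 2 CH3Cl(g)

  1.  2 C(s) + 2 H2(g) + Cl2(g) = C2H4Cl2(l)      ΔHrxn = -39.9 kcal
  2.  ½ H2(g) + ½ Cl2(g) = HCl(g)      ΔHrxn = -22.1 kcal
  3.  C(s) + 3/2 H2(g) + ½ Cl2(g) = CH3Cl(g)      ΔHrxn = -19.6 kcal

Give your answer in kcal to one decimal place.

eq. 1 × 3 (×3 to match 3 C2H4Cl2(l) in the target): (3)·(-39.9) = -119.7 kcal
eq. 2 reversed (HCl(g) must end up as a reactant): +22.1 kcal
eq. 3 × 2 (scale by 2 for the 2 CH3Cl(g)): (2)·(-19.6) = -39.2 kcal
ΔHrxn = (3)·(-39.9) + (-1)·(-22.1) + (2)·(-19.6) = -136.8 kcal

ΔHrxn = -136.8 kcal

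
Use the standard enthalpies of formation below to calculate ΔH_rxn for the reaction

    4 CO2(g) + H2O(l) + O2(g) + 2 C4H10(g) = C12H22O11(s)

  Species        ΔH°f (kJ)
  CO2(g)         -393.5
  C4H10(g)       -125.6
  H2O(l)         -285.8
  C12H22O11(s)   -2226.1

ΔH°rxn = Σ nΔHf°(products) − Σ nΔHf°(reactants).
Products: 1·(-2226.1) = -2226.1
Reactants: 4·(-393.5) + 1·(-285.8) + 1·(+0.0) + 2·(-125.6) = -2111.0
ΔH_rxn = (-2226.1) − (-2111.0) = -115.1 kJ

ΔH_rxn = -115.1 kJ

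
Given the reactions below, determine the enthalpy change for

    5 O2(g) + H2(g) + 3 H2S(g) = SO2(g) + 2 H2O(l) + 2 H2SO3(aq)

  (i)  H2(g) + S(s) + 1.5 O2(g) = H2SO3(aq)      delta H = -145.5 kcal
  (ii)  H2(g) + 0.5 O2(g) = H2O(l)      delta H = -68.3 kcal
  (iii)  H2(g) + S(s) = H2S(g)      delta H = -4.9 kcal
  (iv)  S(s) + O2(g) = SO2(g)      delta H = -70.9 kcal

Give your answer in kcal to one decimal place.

delta H = -483.8 kcal

(i) × 2 (scale by 2 for the 2 H2SO3(aq)): (2)·(-145.5) = -291.0 kcal
(ii) × 2 (×2 to match 2 H2O(l) in the target): (2)·(-68.3) = -136.6 kcal
(iii) reversed and × 3 (reverse to put H2S(g) on the reactant side; scale by 3 for the 3 H2S(g)): (-3)·(-4.9) = +14.7 kcal
(iv) as written (SO2(g) already on the product side): -70.9 kcal
delta H = (-291.0) + (-136.6) + (+14.7) + (-70.9) = -483.8 kcal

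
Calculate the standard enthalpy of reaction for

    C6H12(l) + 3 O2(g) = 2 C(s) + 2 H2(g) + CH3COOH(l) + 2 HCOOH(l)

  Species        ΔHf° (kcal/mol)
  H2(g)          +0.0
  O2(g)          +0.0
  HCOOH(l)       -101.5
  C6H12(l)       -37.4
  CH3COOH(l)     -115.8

ΔH°rxn = Σ nΔHf°(products) − Σ nΔHf°(reactants).
Products: 2·(+0.0) + 2·(+0.0) + 1·(-115.8) + 2·(-101.5) = -318.8
Reactants: 1·(-37.4) + 3·(+0.0) = -37.4
ΔH°rxn = (-318.8) − (-37.4) = -281.4 kcal/mol

ΔH°rxn = -281.4 kcal/mol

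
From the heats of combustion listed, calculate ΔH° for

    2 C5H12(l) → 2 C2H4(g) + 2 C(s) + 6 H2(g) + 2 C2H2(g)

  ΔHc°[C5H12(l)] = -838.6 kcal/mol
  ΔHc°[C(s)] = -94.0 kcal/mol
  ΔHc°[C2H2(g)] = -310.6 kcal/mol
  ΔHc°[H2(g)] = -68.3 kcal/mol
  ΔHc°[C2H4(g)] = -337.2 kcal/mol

With combustion enthalpies, reactants minus products:
= [2·(-838.6)] − [2·(-337.2) + 2·(-94.0) + 6·(-68.3) + 2·(-310.6)]
= 216.2 kcal/mol

ΔH° = 216.2 kcal/mol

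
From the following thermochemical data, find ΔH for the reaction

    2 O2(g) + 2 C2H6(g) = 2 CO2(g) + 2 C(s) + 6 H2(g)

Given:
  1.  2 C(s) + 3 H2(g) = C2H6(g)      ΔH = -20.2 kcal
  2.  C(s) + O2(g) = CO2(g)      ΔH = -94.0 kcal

eq. 1 reversed and × 2 (reverse to put C2H6(g) on the reactant side; ×2 to match 2 C2H6(g) in the target): (-2)·(-20.2) = +40.4 kcal
eq. 2 × 2 (scale by 2 for the 2 CO2(g)): (2)·(-94.0) = -188.0 kcal
Summing the manipulated equations, ΔH = (+40.4) + (-188.0) = -147.6 kcal

ΔH = -147.6 kcal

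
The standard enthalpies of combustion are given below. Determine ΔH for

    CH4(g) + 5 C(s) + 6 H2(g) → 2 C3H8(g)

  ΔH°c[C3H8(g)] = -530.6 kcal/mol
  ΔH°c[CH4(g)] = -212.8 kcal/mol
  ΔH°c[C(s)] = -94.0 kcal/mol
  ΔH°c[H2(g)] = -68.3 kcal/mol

ΔH = -31.4 kcal/mol

With combustion enthalpies, reactants minus products:
= [1·(-212.8) + 5·(-94.0) + 6·(-68.3)] − [2·(-530.6)]
= -31.4 kcal/mol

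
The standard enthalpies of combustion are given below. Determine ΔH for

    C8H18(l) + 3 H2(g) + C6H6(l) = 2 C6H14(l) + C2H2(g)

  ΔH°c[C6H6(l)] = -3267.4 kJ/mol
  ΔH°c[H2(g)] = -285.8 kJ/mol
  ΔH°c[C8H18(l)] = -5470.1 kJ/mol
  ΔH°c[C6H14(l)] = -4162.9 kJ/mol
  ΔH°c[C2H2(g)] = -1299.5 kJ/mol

ΔH = 30.4 kJ/mol

With combustion enthalpies, reactants minus products:
= [1·(-5470.1) + 3·(-285.8) + 1·(-3267.4)] − [2·(-4162.9) + 1·(-1299.5)]
= 30.4 kJ/mol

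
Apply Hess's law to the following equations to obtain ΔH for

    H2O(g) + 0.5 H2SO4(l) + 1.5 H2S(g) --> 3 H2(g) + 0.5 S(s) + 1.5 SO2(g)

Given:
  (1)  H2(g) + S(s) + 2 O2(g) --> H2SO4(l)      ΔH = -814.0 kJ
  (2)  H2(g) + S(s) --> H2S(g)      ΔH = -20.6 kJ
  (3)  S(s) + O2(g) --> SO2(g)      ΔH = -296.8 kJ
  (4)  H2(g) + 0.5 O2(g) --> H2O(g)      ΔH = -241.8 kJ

ΔH = 234.5 kJ

(1) reversed and × 1/2: (-1/2)·(-814.0) = +407.0 kJ
(2) reversed and × 3/2: (-3/2)·(-20.6) = +30.9 kJ
(3) × 3/2: (3/2)·(-296.8) = -445.2 kJ
(4) reversed: +241.8 kJ
By Hess's law, ΔH = (-1/2)·(-814.0) + (-3/2)·(-20.6) + (3/2)·(-296.8) + (-1)·(-241.8) = 234.5 kJ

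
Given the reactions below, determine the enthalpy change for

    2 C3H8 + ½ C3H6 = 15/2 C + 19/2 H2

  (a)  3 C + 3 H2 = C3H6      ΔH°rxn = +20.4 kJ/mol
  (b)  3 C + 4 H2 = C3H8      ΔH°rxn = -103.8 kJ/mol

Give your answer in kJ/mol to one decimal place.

ΔH°rxn = 197.4 kJ/mol

(a) reversed and × 1/2: (-1/2)·(+20.4) = -10.2 kJ/mol
(b) reversed and × 2: (-2)·(-103.8) = +207.6 kJ/mol
Combining the equations, ΔH°rxn = (-1/2)·(+20.4) + (-2)·(-103.8) = 197.4 kJ/mol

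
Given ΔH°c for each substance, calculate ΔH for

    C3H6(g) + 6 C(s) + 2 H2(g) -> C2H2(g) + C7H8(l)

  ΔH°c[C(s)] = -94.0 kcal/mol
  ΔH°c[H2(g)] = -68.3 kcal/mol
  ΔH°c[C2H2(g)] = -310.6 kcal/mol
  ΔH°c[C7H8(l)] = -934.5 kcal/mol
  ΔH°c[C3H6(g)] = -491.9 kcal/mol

ΔH = 52.6 kcal/mol

Using ΔH = Σ nΔHc°(reactants) − Σ nΔHc°(products):
= [1·(-491.9) + 6·(-94.0) + 2·(-68.3)] − [1·(-310.6) + 1·(-934.5)]
= 52.6 kcal/mol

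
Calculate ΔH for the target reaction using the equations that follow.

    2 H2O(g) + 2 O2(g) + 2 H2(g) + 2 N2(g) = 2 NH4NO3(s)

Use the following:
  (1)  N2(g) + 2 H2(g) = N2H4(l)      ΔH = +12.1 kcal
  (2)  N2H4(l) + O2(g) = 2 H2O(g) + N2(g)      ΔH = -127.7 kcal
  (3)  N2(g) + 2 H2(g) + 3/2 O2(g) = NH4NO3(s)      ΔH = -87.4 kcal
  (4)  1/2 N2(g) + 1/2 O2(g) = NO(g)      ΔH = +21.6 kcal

(1) reversed: -12.1 kcal
(2) reversed: +127.7 kcal
(3) × 2: (2)·(-87.4) = -174.8 kcal
(4): not needed.
Since enthalpy is a state function, ΔH = (-1)·(+12.1) + (-1)·(-127.7) + (2)·(-87.4) = -59.2 kcal

ΔH = -59.2 kcal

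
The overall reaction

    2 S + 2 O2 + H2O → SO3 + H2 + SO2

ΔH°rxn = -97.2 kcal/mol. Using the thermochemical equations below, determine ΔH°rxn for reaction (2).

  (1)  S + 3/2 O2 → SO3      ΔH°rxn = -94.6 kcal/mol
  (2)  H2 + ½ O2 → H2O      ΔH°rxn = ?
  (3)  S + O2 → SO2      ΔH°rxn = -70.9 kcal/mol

ΔH°rxn = -68.3 kcal/mol

(1) as written: -94.6 kcal/mol
(2) reversed: contributes −x
(3) as written: -70.9 kcal/mol
-97.2 = (-94.6) + (-70.9) − x
x = (-97.2 − (-165.5)) / (-1) = -68.3 kcal/mol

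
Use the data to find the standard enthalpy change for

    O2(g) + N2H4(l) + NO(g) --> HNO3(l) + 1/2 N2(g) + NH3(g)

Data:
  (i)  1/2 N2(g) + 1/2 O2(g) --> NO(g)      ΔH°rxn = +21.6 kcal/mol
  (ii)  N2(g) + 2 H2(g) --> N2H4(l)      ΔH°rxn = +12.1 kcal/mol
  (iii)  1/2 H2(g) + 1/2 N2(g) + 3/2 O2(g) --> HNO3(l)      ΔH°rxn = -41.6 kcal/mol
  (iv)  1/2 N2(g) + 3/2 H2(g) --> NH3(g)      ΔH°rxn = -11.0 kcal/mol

(i) reversed: -21.6 kcal/mol
(ii) reversed: -12.1 kcal/mol
(iii) as written: -41.6 kcal/mol
(iv) as written: -11.0 kcal/mol
ΔH°rxn = (-1)·(+21.6) + (-1)·(+12.1) + (1)·(-41.6) + (1)·(-11.0) = -86.3 kcal/mol

ΔH°rxn = -86.3 kcal/mol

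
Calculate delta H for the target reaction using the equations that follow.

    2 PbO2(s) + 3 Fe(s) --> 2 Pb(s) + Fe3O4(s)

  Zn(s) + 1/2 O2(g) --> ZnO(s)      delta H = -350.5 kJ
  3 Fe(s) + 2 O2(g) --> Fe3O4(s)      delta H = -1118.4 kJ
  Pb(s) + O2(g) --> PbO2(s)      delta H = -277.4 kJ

delta H = -563.6 kJ

equation 1: not needed (Zn(s) appears nowhere else).
equation 2 as written (Fe3O4(s) already on the product side): -1118.4 kJ
equation 3 reversed and × 2 (reverse to put PbO2(s) on the reactant side; ×2 to match 2 PbO2(s) in the target): (-2)·(-277.4) = +554.8 kJ
delta H = (1)·(-1118.4) + (-2)·(-277.4) = -563.6 kJ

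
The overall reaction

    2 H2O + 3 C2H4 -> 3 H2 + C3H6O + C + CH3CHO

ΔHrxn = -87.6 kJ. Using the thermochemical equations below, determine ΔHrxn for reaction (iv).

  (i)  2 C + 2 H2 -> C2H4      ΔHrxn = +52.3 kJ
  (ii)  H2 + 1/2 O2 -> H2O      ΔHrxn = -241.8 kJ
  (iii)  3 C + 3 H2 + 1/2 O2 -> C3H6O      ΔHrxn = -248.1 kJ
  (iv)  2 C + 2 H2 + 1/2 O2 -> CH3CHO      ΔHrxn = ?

(i) reversed and × 3: (-3)·(+52.3) = -156.9 kJ
(ii) reversed and × 2: (-2)·(-241.8) = +483.6 kJ
(iii) as written: -248.1 kJ
(iv) as written: contributes x
-87.6 = (-156.9) + (+483.6) + (-248.1) + x
x = (-87.6 − (+78.6)) / (1) = -166.2 kJ

ΔHrxn = -166.2 kJ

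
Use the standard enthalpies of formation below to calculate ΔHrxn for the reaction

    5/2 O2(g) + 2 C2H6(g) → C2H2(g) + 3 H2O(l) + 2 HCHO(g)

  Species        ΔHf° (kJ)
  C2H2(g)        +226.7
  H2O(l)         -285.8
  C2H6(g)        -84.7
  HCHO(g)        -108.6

ΔH°rxn = Σ nΔHf°(products) − Σ nΔHf°(reactants).
Products: 1·(+226.7) + 3·(-285.8) + 2·(-108.6) = -847.9
Reactants: 5/2·(+0.0) + 2·(-84.7) = -169.4
ΔHrxn = (-847.9) − (-169.4) = -678.5 kJ

ΔHrxn = -678.5 kJ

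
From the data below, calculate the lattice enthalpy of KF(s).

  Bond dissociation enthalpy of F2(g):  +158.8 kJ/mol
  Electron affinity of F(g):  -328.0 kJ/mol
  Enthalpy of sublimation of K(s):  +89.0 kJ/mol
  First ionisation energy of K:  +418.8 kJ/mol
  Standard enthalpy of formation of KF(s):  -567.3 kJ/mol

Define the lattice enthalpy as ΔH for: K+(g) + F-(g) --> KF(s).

U = -826.5 kJ/mol

ΔHf° = 1·ΔHsub + 1·(ΣIE) + 1/2·D(F2) + 1·EA + U
-567.3 = 1·(+89.0) + 1·(+418.8) + 1/2·(+158.8) + 1·(-328.0) + U
U = -567.3 − (+259.2) = -826.5 kJ/mol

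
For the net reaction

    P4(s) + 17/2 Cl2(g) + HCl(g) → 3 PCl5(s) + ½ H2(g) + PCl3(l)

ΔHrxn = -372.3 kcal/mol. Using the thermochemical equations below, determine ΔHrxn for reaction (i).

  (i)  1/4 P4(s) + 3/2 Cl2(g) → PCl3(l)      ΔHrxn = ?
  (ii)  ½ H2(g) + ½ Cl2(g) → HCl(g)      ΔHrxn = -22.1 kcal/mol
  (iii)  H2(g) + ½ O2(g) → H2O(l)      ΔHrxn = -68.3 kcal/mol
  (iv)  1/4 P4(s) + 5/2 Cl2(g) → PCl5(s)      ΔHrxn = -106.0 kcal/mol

(i) as written (PCl3(l) already on the product side): contributes x
(ii) reversed (reverse to put HCl(g) on the reactant side): +22.1 kcal/mol
(iii): not needed (O2(g) appears nowhere else).
(iv) × 3 (scale by 3 for the 3 PCl5(s)): (3)·(-106.0) = -318.0 kcal/mol
-372.3 = (+22.1) + (-318.0) + x
x = (-372.3 − (-295.9)) / (1) = -76.4 kcal/mol

ΔHrxn = -76.4 kcal/mol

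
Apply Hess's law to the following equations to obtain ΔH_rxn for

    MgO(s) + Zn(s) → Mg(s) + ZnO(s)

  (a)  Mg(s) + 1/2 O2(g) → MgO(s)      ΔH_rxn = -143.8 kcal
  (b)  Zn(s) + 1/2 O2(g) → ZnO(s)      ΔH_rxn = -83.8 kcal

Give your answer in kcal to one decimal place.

(a) reversed: +143.8 kcal
(b) as written: -83.8 kcal
ΔH_rxn = (-1)·(-143.8) + (1)·(-83.8) = 60.0 kcal

ΔH_rxn = 60.0 kcal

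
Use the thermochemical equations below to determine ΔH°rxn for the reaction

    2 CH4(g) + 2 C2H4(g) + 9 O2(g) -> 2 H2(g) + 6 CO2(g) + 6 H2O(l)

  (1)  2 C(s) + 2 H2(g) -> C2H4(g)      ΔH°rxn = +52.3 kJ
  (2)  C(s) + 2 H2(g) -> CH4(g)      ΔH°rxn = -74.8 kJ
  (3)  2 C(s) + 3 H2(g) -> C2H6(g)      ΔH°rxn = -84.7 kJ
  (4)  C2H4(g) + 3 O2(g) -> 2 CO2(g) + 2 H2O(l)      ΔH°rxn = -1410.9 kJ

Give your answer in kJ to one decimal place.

ΔH°rxn = -4030.8 kJ

(1) as written: +52.3 kJ
(2) reversed and × 2 (CH4(g) must end up as a reactant; ×2 to match 2 CH4(g) in the target): (-2)·(-74.8) = +149.6 kJ
(3): not needed (C2H6(g) appears nowhere else).
(4) × 3 (×3 to match 6 CO2(g) in the target): (3)·(-1410.9) = -4232.7 kJ
By Hess's law, ΔH°rxn = (+52.3) + (+149.6) + (-4232.7) = -4030.8 kJ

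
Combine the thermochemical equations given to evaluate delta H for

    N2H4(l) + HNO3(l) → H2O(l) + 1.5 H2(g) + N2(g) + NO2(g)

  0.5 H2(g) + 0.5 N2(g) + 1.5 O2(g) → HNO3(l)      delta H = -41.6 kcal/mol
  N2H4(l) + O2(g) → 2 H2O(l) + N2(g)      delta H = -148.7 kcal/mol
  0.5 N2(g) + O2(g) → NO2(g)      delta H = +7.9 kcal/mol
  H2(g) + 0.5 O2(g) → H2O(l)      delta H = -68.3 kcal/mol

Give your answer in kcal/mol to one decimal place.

delta H = -30.9 kcal/mol

equation 1 reversed (reverse to put HNO3(l) on the reactant side): +41.6 kcal/mol
equation 2 as written (N2H4(l) already on the reactant side): -148.7 kcal/mol
equation 3 as written (NO2(g) already on the product side): +7.9 kcal/mol
equation 4 reversed: +68.3 kcal/mol
Since enthalpy is a state function, delta H = (-1)·(-41.6) + (1)·(-148.7) + (1)·(+7.9) + (-1)·(-68.3) = -30.9 kcal/mol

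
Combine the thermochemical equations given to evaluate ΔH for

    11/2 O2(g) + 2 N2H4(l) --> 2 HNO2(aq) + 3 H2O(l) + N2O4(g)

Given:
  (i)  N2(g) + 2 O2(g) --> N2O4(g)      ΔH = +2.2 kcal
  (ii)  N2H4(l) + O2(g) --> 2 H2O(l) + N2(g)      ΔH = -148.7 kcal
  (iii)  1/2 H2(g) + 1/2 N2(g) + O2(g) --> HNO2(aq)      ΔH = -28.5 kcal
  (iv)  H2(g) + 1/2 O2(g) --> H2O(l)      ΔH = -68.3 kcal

ΔH = -283.9 kcal

(i) as written: +2.2 kcal
(ii) × 2: (2)·(-148.7) = -297.4 kcal
(iii) × 2: (2)·(-28.5) = -57.0 kcal
(iv) reversed: +68.3 kcal
ΔH = (+2.2) + (-297.4) + (-57.0) + (+68.3) = -283.9 kcal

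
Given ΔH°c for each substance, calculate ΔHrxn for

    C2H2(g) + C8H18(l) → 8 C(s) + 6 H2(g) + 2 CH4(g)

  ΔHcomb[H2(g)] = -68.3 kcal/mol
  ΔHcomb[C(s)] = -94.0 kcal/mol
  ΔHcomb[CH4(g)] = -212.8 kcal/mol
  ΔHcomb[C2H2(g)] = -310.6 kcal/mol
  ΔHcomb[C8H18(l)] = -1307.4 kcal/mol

Using ΔH = Σ nΔHc°(reactants) − Σ nΔHc°(products):
= [1·(-310.6) + 1·(-1307.4)] − [8·(-94.0) + 6·(-68.3) + 2·(-212.8)]
= -30.6 kcal/mol

ΔHrxn = -30.6 kcal/mol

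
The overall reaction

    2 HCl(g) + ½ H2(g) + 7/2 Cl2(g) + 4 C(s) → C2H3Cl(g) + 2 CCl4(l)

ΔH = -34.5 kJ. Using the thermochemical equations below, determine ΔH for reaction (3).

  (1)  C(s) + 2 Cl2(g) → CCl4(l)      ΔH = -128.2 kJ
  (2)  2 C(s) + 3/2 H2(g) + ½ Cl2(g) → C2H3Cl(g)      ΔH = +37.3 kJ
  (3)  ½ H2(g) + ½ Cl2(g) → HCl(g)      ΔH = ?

(1) × 2: (2)·(-128.2) = -256.4 kJ
(2) as written: +37.3 kJ
(3) reversed and × 2: contributes −2·x
-34.5 = (-256.4) + (+37.3) − 2·x
x = (-34.5 − (-219.1)) / (-2) = -92.3 kJ

ΔH = -92.3 kJ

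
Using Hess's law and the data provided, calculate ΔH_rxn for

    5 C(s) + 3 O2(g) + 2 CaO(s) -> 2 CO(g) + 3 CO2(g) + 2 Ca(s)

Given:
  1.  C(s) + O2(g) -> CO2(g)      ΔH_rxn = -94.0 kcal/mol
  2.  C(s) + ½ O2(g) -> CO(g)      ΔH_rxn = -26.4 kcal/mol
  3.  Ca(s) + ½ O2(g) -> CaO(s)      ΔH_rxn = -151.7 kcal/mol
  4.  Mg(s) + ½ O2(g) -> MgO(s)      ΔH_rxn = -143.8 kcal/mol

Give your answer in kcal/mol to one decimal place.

ΔH_rxn = -31.4 kcal/mol

eq. 1 × 3: (3)·(-94.0) = -282.0 kcal/mol
eq. 2 × 2: (2)·(-26.4) = -52.8 kcal/mol
eq. 3 reversed and × 2: (-2)·(-151.7) = +303.4 kcal/mol
eq. 4: not needed.
Since enthalpy is a state function, ΔH_rxn = (-282.0) + (-52.8) + (+303.4) = -31.4 kcal/mol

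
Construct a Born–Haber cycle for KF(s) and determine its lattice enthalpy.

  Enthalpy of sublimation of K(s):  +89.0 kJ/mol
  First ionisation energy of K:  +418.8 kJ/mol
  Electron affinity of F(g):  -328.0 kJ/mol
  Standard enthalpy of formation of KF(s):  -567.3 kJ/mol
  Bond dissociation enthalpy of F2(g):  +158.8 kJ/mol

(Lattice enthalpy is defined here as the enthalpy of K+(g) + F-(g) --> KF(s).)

ΔHf° = 1·ΔHsub + 1·(ΣIE) + 1/2·D(F2) + 1·EA + U
-567.3 = 1·(+89.0) + 1·(+418.8) + 1/2·(+158.8) + 1·(-328.0) + U
U = -567.3 − (+259.2) = -826.5 kJ/mol

U = -826.5 kJ/mol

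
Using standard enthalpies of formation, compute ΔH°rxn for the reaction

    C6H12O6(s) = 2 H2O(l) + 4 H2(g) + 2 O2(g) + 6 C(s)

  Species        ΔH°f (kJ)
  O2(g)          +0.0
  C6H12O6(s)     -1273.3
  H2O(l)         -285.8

Products: 2·(-285.8) + 4·(+0.0) + 2·(+0.0) + 6·(+0.0) = -571.6
Reactants: 1·(-1273.3) = -1273.3
ΔH°rxn = (-571.6) − (-1273.3) = 701.7 kJ

ΔH°rxn = 701.7 kJ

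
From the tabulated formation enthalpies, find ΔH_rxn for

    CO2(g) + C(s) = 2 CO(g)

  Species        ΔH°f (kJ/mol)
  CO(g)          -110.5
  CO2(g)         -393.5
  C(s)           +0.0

ΔH_rxn = 172.5 kJ/mol

Products: 2·(-110.5) = -221.0
Reactants: 1·(-393.5) + 1·(+0.0) = -393.5
ΔH_rxn = (-221.0) − (-393.5) = 172.5 kJ/mol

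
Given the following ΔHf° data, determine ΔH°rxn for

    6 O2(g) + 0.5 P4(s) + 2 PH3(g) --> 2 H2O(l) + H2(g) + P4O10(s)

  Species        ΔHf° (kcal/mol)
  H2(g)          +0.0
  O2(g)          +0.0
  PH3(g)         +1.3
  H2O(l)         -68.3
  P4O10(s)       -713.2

ΔH°rxn = -852.4 kcal/mol

Products: 2·(-68.3) + 1·(+0.0) + 1·(-713.2) = -849.8
Reactants: 6·(+0.0) + 1/2·(+0.0) + 2·(+1.3) = +2.6
ΔH°rxn = (-849.8) − (+2.6) = -852.4 kcal/mol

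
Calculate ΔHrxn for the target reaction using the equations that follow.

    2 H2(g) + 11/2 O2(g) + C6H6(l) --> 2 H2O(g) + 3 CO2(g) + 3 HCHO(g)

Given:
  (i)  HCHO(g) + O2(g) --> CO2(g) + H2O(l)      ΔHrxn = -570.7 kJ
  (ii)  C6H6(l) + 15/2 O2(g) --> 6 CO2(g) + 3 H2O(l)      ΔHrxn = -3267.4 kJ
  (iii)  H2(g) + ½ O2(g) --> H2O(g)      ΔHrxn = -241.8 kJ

(i) reversed and × 3: (-3)·(-570.7) = +1712.1 kJ
(ii) as written: -3267.4 kJ
(iii) × 2: (2)·(-241.8) = -483.6 kJ
Summing the manipulated equations, ΔHrxn = (-3)·(-570.7) + (1)·(-3267.4) + (2)·(-241.8) = -2038.9 kJ

ΔHrxn = -2038.9 kJ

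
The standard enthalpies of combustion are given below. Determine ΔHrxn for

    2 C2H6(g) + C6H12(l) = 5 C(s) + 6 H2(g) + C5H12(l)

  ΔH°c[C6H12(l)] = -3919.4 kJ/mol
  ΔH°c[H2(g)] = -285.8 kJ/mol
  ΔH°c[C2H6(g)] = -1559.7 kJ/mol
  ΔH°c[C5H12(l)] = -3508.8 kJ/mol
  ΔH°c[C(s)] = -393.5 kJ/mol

ΔHrxn = 152.3 kJ/mol

Using ΔH = Σ nΔHc°(reactants) − Σ nΔHc°(products):
= [2·(-1559.7) + 1·(-3919.4)] − [5·(-393.5) + 6·(-285.8) + 1·(-3508.8)]
= 152.3 kJ/mol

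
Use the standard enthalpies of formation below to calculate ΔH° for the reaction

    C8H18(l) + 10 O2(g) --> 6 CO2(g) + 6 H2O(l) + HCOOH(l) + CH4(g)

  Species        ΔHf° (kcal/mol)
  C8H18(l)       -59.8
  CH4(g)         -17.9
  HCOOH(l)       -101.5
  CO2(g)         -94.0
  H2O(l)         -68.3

Products: 6·(-94.0) + 6·(-68.3) + 1·(-101.5) + 1·(-17.9) = -1093.2
Reactants: 1·(-59.8) + 10·(+0.0) = -59.8
ΔH° = (-1093.2) − (-59.8) = -1033.4 kcal/mol

ΔH° = -1033.4 kcal/mol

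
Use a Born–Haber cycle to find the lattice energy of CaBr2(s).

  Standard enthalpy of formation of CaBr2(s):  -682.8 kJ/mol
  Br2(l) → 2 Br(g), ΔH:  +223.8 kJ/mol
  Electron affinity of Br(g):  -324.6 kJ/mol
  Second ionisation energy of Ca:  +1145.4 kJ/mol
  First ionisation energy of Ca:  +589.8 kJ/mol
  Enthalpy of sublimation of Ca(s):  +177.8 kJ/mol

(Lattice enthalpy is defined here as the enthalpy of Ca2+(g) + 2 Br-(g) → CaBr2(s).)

ΔHf° = 1·ΔHsub + 1·(ΣIE) + 1·D(Br2) + 2·EA + U
-682.8 = 1·(+177.8) + 1·(+1735.2) + 1·(+223.8) + 2·(-324.6) + U
U = -682.8 − (+1487.6) = -2170.4 kJ/mol

U = -2170.4 kJ/mol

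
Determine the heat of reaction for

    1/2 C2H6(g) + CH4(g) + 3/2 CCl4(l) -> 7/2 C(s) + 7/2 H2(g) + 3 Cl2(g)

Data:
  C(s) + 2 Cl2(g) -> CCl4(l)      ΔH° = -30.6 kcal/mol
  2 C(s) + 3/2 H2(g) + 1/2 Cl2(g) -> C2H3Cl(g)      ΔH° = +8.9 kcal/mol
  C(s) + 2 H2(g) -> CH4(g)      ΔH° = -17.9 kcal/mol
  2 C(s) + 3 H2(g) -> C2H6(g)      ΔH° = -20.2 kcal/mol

ΔH° = 73.9 kcal/mol

equation 1 reversed and × 3/2: (-3/2)·(-30.6) = +45.9 kcal/mol
equation 2: not needed.
equation 3 reversed: +17.9 kcal/mol
equation 4 reversed and × 1/2: (-1/2)·(-20.2) = +10.1 kcal/mol
ΔH° = (-3/2)·(-30.6) + (-1)·(-17.9) + (-1/2)·(-20.2) = 73.9 kcal/mol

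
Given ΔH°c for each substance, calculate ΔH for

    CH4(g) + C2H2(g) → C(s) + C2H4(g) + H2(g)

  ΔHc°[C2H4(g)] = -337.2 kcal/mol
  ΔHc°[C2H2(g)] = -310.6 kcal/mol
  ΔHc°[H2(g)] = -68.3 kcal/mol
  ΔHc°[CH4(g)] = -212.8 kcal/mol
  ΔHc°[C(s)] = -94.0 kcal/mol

With combustion enthalpies, reactants minus products:
= [1·(-212.8) + 1·(-310.6)] − [1·(-94.0) + 1·(-337.2) + 1·(-68.3)]
= -23.9 kcal/mol

ΔH = -23.9 kcal/mol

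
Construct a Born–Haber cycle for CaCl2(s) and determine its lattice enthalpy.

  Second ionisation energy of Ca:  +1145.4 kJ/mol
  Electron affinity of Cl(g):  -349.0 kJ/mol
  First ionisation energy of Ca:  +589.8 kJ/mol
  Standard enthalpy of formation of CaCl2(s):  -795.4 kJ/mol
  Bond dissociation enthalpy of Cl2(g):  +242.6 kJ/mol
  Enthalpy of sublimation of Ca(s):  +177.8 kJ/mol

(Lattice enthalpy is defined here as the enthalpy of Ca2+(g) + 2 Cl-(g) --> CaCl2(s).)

U = -2253.0 kJ/mol

ΔHf° = 1·ΔHsub + 1·(ΣIE) + 1·D(Cl2) + 2·EA + U
-795.4 = 1·(+177.8) + 1·(+1735.2) + 1·(+242.6) + 2·(-349.0) + U
U = -795.4 − (+1457.6) = -2253.0 kJ/mol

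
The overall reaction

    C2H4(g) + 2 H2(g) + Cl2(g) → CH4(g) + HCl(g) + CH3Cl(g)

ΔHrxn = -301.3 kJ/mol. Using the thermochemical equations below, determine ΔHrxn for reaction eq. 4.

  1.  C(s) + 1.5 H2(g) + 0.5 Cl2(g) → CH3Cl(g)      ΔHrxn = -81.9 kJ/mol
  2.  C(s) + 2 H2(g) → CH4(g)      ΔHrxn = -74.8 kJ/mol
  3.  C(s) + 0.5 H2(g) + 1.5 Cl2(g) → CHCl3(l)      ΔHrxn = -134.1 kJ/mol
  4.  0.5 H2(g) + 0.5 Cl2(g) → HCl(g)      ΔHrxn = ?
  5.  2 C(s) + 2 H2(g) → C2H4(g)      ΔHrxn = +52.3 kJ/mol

ΔHrxn = -92.3 kJ/mol

eq. 1 as written: -81.9 kJ/mol
eq. 2 as written: -74.8 kJ/mol
eq. 3: not needed.
eq. 4 as written: contributes x
eq. 5 reversed: -52.3 kJ/mol
-301.3 = (-81.9) + (-74.8) + (-52.3) + x
x = (-301.3 − (-209.0)) / (1) = -92.3 kJ/mol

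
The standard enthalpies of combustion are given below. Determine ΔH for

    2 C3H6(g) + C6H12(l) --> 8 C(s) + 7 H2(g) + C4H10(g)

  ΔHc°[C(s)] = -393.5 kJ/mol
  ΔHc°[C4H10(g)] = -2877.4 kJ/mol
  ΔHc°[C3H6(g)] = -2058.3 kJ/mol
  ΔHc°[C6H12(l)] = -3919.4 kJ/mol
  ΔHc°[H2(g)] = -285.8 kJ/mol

With combustion enthalpies, reactants minus products:
= [2·(-2058.3) + 1·(-3919.4)] − [8·(-393.5) + 7·(-285.8) + 1·(-2877.4)]
= -10.0 kJ/mol

ΔH = -10.0 kJ/mol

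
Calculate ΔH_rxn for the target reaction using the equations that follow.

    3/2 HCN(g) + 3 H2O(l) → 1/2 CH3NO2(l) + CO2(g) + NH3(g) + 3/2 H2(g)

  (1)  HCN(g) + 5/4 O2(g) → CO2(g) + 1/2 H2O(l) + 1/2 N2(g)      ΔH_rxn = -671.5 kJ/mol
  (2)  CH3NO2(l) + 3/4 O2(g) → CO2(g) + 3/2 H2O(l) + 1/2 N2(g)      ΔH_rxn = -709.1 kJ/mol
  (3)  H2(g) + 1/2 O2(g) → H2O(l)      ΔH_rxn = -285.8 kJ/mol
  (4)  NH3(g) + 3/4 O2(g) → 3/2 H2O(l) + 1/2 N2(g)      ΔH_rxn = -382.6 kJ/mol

(1) × 3/2 (×3/2 to match 3/2 HCN(g) in the target): (3/2)·(-671.5) = -1007.25 kJ/mol
(2) reversed and × 1/2 (reverse to put CH3NO2(l) on the product side; scale by 1/2 for the 1/2 CH3NO2(l)): (-1/2)·(-709.1) = +354.55 kJ/mol
(3) reversed and × 3/2 (H2(g) must end up as a product; scale by 3/2 for the 3/2 H2(g)): (-3/2)·(-285.8) = +428.7 kJ/mol
(4) reversed (reverse to put NH3(g) on the product side): +382.6 kJ/mol
By Hess's law, ΔH_rxn = (-1007.25) + (+354.55) + (+428.7) + (+382.6) = 158.6 kJ/mol

ΔH_rxn = 158.6 kJ/mol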